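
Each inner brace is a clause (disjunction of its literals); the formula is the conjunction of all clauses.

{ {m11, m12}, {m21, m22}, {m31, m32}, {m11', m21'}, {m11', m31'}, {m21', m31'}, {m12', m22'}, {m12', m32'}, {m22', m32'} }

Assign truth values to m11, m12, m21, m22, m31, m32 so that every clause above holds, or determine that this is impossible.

UNSATISFIABLE

Suppose m11 = 1.
Unit clause (m21') forces m21 = 0.
Unit clause (m22) forces m22 = 1.
Unit clause (m31') forces m31 = 0.
Unit clause (m32) forces m32 = 1.
Now (m32') is unsatisfied and unit — conflict.
Undo m11 and try m11 = 0.
Unit clause (m12) forces m12 = 1.
Unit clause (m22') forces m22 = 0.
Unit clause (m21) forces m21 = 1.
Unit clause (m31') forces m31 = 0.
Unit clause (m32) forces m32 = 1.
Now (m32') is unsatisfied and unit — conflict.
Neither m11 = 1 nor m11 = 0 works.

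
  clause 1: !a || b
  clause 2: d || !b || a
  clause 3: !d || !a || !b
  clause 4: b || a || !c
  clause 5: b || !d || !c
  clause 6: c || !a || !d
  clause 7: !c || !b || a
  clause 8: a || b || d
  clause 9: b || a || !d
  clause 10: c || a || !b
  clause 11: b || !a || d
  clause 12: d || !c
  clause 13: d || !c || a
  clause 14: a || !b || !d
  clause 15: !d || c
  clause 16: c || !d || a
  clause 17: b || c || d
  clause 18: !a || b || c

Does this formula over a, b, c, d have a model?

Suppose a = true.
The clause (b) is unit, so b = true.
The clause (!d) is unit, so d = false.
The clause (!c) is unit, so c = false.
Every clause now holds.
A satisfying assignment: a=true,  b=true,  c=false,  d=false.

Satisfiable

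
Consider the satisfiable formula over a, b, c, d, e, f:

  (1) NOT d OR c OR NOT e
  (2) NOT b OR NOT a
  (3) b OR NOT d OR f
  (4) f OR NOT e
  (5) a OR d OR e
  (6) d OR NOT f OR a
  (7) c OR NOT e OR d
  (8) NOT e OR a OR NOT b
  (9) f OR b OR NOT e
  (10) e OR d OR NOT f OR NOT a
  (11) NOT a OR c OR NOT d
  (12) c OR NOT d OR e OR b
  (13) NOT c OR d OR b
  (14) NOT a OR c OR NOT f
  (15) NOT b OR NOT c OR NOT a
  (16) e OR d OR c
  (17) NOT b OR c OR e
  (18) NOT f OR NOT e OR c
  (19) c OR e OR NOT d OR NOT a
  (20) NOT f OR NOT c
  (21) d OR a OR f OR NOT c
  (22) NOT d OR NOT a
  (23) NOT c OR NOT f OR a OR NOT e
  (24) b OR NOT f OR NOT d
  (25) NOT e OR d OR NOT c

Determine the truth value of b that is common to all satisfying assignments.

True

Suppose b = false.
Try d = false.
(NOT c) alone gives c = false.
(NOT e) alone gives e = false.
That conflicts with the unit clause (e).
Backtrack on d: now try d = true.
(f) alone gives f = true.
That conflicts with the unit clause (NOT f).
Either choice for d ends in contradiction.
So every satisfying assignment has b = True.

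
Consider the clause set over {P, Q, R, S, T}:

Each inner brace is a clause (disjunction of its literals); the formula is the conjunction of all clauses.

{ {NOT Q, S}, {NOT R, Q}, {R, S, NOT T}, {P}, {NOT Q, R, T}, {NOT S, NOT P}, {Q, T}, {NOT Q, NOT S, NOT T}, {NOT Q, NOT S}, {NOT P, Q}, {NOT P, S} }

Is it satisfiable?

(P) alone gives P = true.
(NOT S) alone gives S = false.
That conflicts with the unit clause (S).
No assignment satisfies every clause.

No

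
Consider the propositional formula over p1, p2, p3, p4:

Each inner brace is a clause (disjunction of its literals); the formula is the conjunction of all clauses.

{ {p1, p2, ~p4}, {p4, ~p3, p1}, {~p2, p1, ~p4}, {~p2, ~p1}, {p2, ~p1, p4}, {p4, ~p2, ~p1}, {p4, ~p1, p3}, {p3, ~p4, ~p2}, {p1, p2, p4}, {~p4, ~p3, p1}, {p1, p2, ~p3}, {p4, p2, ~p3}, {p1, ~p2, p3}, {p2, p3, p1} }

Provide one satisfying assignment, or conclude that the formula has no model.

p1: 1; p2: 0; p3: 0; p4: 1

Branch on p2: set p2 = 0.
Branch on p1: set p1 = 1.
The clause (p4) is unit, so p4 = 1.
Every clause is now satisfied; p3 is unconstrained.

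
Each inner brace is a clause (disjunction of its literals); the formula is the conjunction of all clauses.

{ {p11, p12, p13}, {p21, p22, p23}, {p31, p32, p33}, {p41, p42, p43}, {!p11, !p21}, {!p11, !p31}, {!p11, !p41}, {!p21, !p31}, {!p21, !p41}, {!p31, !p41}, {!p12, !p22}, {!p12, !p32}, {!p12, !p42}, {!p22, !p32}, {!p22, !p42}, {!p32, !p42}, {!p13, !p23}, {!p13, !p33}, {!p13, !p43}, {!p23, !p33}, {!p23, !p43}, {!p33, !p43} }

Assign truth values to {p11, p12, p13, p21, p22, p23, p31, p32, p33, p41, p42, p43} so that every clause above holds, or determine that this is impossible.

Suppose p11 = false.
Suppose p12 = true.
From the singleton clause (!p22), p22 = false.
From the singleton clause (!p32), p32 = false.
From the singleton clause (!p42), p42 = false.
Suppose p21 = true.
From the singleton clause (!p31), p31 = false.
From the singleton clause (p33), p33 = true.
From the singleton clause (!p41), p41 = false.
From the singleton clause (p43), p43 = true.
That conflicts with the unit clause (!p43).
Undo p21 and try p21 = false.
From the singleton clause (p23), p23 = true.
From the singleton clause (!p13), p13 = false.
From the singleton clause (!p33), p33 = false.
From the singleton clause (p31), p31 = true.
From the singleton clause (!p41), p41 = false.
From the singleton clause (p43), p43 = true.
That conflicts with the unit clause (!p43).
Neither p21 = true nor p21 = false works.
Undo p12 and try p12 = false.
From the singleton clause (p13), p13 = true.
From the singleton clause (!p23), p23 = false.
From the singleton clause (!p33), p33 = false.
From the singleton clause (!p43), p43 = false.
Suppose p21 = true.
From the singleton clause (!p31), p31 = false.
From the singleton clause (p32), p32 = true.
From the singleton clause (!p41), p41 = false.
From the singleton clause (p42), p42 = true.
That conflicts with the unit clause (!p42).
Undo p21 and try p21 = false.
From the singleton clause (p22), p22 = true.
From the singleton clause (!p32), p32 = false.
From the singleton clause (p31), p31 = true.
From the singleton clause (!p41), p41 = false.
From the singleton clause (p42), p42 = true.
That conflicts with the unit clause (!p42).
Neither p21 = true nor p21 = false works.
Neither p12 = true nor p12 = false works.
Undo p11 and try p11 = true.
From the singleton clause (!p21), p21 = false.
From the singleton clause (!p31), p31 = false.
From the singleton clause (!p41), p41 = false.
Suppose p22 = true.
From the singleton clause (!p12), p12 = false.
From the singleton clause (!p32), p32 = false.
From the singleton clause (p33), p33 = true.
From the singleton clause (!p42), p42 = false.
From the singleton clause (p43), p43 = true.
That conflicts with the unit clause (!p43).
Undo p22 and try p22 = false.
From the singleton clause (p23), p23 = true.
From the singleton clause (!p13), p13 = false.
From the singleton clause (!p33), p33 = false.
From the singleton clause (p32), p32 = true.
From the singleton clause (!p12), p12 = false.
From the singleton clause (!p42), p42 = false.
From the singleton clause (p43), p43 = true.
That conflicts with the unit clause (!p43).
Neither p22 = true nor p22 = false works.
Neither p11 = true nor p11 = false works.

UNSATISFIABLE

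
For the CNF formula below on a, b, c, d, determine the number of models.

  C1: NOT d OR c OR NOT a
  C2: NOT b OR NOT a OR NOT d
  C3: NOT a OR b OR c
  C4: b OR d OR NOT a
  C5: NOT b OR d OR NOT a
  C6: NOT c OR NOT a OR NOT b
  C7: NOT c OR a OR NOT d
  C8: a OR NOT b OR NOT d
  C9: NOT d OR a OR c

There are 2^4 = 16 truth assignments over (a, b, c, d).
Split on b. With b = true, the clauses containing b are satisfied and NOT b drops from the rest; 2 of the 2^3 = 8 assignments to the other variables satisfy what remains.
With b = false, by the same count on the reduced clause set, 3 assignments work.
(One model: a=F, b=F, c=F, d=F.)
Total: 2 + 3 = 5.

5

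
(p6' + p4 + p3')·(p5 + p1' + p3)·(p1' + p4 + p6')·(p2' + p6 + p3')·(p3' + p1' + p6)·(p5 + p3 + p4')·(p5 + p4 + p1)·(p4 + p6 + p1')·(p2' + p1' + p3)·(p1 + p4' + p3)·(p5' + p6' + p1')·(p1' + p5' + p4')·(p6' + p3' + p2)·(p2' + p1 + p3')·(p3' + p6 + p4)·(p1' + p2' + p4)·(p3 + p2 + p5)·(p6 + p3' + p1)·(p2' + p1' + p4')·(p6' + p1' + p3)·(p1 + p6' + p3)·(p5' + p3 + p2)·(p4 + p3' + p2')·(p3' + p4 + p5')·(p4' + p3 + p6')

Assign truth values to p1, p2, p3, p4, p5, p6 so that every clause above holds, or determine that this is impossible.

p1 ↦ 0, p2 ↦ 1, p3 ↦ 0, p4 ↦ 0, p5 ↦ 1, p6 ↦ 0

Try p6 = 0.
Try p2 = 1.
(p3') alone gives p3 = 0.
(p1') alone gives p1 = 0.
(p4') alone gives p4 = 0.
(p5) alone gives p5 = 1.
All clauses are satisfied.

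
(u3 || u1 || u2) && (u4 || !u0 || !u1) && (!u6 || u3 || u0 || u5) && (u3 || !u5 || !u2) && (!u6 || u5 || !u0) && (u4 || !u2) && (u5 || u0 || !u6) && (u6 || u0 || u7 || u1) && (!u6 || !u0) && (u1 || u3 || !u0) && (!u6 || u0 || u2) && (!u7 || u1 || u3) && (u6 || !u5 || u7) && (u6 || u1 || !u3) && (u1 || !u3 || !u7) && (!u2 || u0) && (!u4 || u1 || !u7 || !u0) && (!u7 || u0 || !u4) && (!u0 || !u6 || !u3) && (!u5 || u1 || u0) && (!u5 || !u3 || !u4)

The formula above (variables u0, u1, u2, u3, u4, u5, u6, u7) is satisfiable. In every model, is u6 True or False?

Suppose u6 = true.
From the singleton clause (!u0), u0 = false.
From the singleton clause (u5), u5 = true.
From the singleton clause (u2), u2 = true.
Now (!u2) is unsatisfied and unit — conflict.
So every satisfying assignment has u6 = False.

False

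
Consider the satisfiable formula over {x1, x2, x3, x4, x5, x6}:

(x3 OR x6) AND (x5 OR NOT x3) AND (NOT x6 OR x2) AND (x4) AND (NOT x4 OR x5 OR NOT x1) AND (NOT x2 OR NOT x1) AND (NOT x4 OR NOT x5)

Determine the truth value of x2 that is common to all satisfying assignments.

Suppose x2 = false.
(NOT x6) alone gives x6 = false.
(x3) alone gives x3 = true.
(x5) alone gives x5 = true.
(x4) alone gives x4 = true.
Now (NOT x4) is unsatisfied and unit — conflict.
So every satisfying assignment has x2 = True.

True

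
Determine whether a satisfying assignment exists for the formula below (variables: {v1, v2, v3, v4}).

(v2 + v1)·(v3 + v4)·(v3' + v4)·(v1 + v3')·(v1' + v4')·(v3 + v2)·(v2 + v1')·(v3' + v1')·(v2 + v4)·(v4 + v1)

Case v2 = 1:
Case v3 = 0:
(v4) alone gives v4 = 1.
(v1') alone gives v1 = 0.
All clauses are satisfied.
A satisfying assignment: v1=0,  v2=1,  v3=0,  v4=1.

Yes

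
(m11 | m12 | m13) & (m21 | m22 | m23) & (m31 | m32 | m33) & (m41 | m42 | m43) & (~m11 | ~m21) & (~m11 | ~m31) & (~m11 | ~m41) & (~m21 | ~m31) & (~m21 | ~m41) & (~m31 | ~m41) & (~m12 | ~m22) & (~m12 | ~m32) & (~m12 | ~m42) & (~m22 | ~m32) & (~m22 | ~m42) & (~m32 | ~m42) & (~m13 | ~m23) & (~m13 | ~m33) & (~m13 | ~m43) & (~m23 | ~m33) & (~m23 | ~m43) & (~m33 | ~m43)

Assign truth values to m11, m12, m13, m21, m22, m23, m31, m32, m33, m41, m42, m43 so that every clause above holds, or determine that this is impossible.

Case m11 = 0:
Case m12 = 1:
(~m22) alone gives m22 = 0.
(~m32) alone gives m32 = 0.
(~m42) alone gives m42 = 0.
Case m21 = 1:
(~m31) alone gives m31 = 0.
(m33) alone gives m33 = 1.
(~m41) alone gives m41 = 0.
(m43) alone gives m43 = 1.
Now (~m43) is unsatisfied and unit — conflict.
Backtrack on m21: now try m21 = 0.
(m23) alone gives m23 = 1.
(~m13) alone gives m13 = 0.
(~m33) alone gives m33 = 0.
(m31) alone gives m31 = 1.
(~m41) alone gives m41 = 0.
(m43) alone gives m43 = 1.
Now (~m43) is unsatisfied and unit — conflict.
Neither m21 = 1 nor m21 = 0 works.
Backtrack on m12: now try m12 = 0.
(m13) alone gives m13 = 1.
(~m23) alone gives m23 = 0.
(~m33) alone gives m33 = 0.
(~m43) alone gives m43 = 0.
Case m21 = 1:
(~m31) alone gives m31 = 0.
(m32) alone gives m32 = 1.
(~m41) alone gives m41 = 0.
(m42) alone gives m42 = 1.
Now (~m42) is unsatisfied and unit — conflict.
Backtrack on m21: now try m21 = 0.
(m22) alone gives m22 = 1.
(~m32) alone gives m32 = 0.
(m31) alone gives m31 = 1.
(~m41) alone gives m41 = 0.
(m42) alone gives m42 = 1.
Now (~m42) is unsatisfied and unit — conflict.
Neither m21 = 1 nor m21 = 0 works.
Neither m12 = 1 nor m12 = 0 works.
Backtrack on m11: now try m11 = 1.
(~m21) alone gives m21 = 0.
(~m31) alone gives m31 = 0.
(~m41) alone gives m41 = 0.
Case m22 = 1:
(~m12) alone gives m12 = 0.
(~m32) alone gives m32 = 0.
(m33) alone gives m33 = 1.
(~m42) alone gives m42 = 0.
(m43) alone gives m43 = 1.
Now (~m43) is unsatisfied and unit — conflict.
Backtrack on m22: now try m22 = 0.
(m23) alone gives m23 = 1.
(~m13) alone gives m13 = 0.
(~m33) alone gives m33 = 0.
(m32) alone gives m32 = 1.
(~m12) alone gives m12 = 0.
(~m42) alone gives m42 = 0.
(m43) alone gives m43 = 1.
Now (~m43) is unsatisfied and unit — conflict.
Neither m22 = 1 nor m22 = 0 works.
Neither m11 = 1 nor m11 = 0 works.

UNSATISFIABLE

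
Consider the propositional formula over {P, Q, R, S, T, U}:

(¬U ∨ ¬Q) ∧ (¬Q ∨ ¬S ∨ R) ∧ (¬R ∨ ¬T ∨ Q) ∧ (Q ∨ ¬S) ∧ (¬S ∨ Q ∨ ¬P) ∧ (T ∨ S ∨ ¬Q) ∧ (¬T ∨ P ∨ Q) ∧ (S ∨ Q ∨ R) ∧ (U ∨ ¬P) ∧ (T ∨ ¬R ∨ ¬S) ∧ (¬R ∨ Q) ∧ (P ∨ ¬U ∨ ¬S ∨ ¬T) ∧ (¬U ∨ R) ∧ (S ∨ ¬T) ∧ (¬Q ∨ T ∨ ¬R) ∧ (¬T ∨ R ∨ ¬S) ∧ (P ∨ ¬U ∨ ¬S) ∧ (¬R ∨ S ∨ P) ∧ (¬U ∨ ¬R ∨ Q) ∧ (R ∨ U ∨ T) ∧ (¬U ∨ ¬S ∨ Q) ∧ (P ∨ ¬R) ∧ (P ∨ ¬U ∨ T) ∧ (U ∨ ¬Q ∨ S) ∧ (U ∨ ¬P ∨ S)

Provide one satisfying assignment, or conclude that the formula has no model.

Try U = False.
Unit clause (¬P) forces P = False.
Unit clause (¬R) forces R = False.
Unit clause (T) forces T = True.
Unit clause (Q) forces Q = True.
Unit clause (¬S) forces S = False.
Now (S) is unsatisfied and unit — conflict.
Undo U and try U = True.
Unit clause (¬Q) forces Q = False.
Unit clause (¬S) forces S = False.
Unit clause (R) forces R = True.
Now (¬R) is unsatisfied and unit — conflict.
Neither U = True nor U = False works.

UNSATISFIABLE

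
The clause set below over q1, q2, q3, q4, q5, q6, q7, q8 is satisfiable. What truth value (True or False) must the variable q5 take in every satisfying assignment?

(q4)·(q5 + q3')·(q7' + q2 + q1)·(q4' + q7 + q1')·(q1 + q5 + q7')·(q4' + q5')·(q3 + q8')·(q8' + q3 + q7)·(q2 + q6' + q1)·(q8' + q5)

False

Suppose q5 = 1.
From the singleton clause (q4), q4 = 1.
But (q4') is also a unit clause — contradiction.
So every satisfying assignment has q5 = False.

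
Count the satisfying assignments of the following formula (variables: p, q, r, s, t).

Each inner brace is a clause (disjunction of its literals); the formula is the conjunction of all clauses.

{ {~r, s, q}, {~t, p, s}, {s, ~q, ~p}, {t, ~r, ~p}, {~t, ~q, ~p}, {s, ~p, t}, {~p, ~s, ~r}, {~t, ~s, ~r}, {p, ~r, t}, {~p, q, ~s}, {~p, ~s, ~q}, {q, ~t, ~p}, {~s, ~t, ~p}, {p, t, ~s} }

There are 2^5 = 32 truth assignments over (p, q, r, s, t).
Split on p. With p = 1, the clauses containing p are satisfied and ~p drops from the rest; 0 of the 2^4 = 16 assignments to the other variables satisfy what remains.
With p = 0, by the same count on the reduced clause set, 4 assignments work.
(One model: p=F, q=F, r=F, s=F, t=F.)
Total: 0 + 4 = 4.

4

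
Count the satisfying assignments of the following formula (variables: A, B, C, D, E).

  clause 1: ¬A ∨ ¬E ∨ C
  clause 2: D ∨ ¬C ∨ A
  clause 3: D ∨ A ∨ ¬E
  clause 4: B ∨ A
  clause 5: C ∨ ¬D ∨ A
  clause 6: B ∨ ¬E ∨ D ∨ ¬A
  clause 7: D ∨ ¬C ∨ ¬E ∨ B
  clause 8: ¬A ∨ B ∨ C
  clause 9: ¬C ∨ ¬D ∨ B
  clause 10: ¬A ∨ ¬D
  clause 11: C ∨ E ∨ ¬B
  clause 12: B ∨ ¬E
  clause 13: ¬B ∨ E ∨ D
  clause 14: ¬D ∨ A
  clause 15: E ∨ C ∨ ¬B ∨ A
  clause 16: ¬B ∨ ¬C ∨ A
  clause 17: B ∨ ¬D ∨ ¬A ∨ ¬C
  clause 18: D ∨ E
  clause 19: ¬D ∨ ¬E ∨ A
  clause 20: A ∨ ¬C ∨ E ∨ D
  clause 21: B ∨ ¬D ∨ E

1

There are 2^5 = 32 truth assignments over (A, B, C, D, E).
Split on B. With B = True, the clauses containing B are satisfied and ¬B drops from the rest; 1 of the 2^4 = 16 assignments to the other variables satisfy what remains.
With B = False, by the same count on the reduced clause set, 0 assignments work.
(One model: A=T, B=T, C=T, D=F, E=T.)
Total: 1 + 0 = 1.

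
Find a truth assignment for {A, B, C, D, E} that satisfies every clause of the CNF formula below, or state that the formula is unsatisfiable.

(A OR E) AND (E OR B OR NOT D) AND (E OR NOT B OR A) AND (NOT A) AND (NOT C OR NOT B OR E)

The clause (NOT A) is unit, so A = false.
The clause (E) is unit, so E = true.
Every clause is now satisfied; B, C, D are unconstrained.

A: false, B: false, C: true, D: true, E: true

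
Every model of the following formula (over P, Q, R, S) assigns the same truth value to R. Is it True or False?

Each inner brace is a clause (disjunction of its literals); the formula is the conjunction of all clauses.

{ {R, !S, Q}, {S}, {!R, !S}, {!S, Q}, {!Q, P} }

False

Suppose R = true.
From the singleton clause (S), S = true.
But (!S) is also a unit clause — contradiction.
So every satisfying assignment has R = False.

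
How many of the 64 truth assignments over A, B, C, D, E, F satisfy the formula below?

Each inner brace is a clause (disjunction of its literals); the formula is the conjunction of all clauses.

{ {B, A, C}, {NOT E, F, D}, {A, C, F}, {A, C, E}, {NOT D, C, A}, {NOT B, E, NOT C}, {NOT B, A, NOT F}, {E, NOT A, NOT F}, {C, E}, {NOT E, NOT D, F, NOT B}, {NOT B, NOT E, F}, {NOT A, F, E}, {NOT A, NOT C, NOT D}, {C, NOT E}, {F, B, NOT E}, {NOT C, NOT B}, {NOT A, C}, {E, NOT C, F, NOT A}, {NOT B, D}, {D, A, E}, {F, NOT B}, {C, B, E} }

5

There are 2^6 = 64 truth assignments over (A, B, C, D, E, F).
Split on B. With B = true, the clauses containing B are satisfied and NOT B drops from the rest; 0 of the 2^5 = 32 assignments to the other variables satisfy what remains.
With B = false, by the same count on the reduced clause set, 5 assignments work.
(One model: A=F, B=F, C=T, D=F, E=T, F=T.)
Total: 0 + 5 = 5.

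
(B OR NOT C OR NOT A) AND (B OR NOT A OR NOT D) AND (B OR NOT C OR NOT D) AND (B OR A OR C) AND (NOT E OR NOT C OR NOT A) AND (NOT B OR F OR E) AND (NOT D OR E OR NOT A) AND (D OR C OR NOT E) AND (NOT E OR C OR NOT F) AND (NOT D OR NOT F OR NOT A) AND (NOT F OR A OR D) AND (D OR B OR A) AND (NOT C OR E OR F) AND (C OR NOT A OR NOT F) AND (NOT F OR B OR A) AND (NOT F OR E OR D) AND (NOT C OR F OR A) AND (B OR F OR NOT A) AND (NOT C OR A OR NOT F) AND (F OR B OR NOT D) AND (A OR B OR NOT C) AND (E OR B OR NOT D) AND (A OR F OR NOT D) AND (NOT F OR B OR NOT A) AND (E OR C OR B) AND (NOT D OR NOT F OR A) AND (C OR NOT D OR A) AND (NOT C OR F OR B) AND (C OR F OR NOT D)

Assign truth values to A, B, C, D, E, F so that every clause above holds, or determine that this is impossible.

Case B = true:
Case F = true:
Case E = false:
Unit clause (D) forces D = true.
Unit clause (NOT A) forces A = false.
But (A) is also a unit clause — contradiction.
That branch fails; take E = true instead.
Unit clause (C) forces C = true.
Unit clause (NOT A) forces A = false.
But (A) is also a unit clause — contradiction.
Both values of E lead to a conflict.
That branch fails; take F = false instead.
Unit clause (E) forces E = true.
Case C = false:
Unit clause (D) forces D = true.
But (NOT D) is also a unit clause — contradiction.
That branch fails; take C = true instead.
Unit clause (NOT A) forces A = false.
But (A) is also a unit clause — contradiction.
Both values of C lead to a conflict.
Both values of F lead to a conflict.
That branch fails; take B = false instead.
Case C = false:
Unit clause (A) forces A = true.
Unit clause (NOT D) forces D = false.
Unit clause (NOT E) forces E = false.
But (E) is also a unit clause — contradiction.
That branch fails; take C = true instead.
Unit clause (NOT A) forces A = false.
But (A) is also a unit clause — contradiction.
Both values of C lead to a conflict.
Both values of B lead to a conflict.

UNSATISFIABLE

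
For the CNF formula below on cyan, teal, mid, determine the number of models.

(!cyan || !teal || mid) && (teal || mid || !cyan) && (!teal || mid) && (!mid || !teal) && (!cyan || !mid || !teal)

3

There are 2^3 = 8 truth assignments over (cyan, teal, mid).
Check each against the 5 clauses (columns in the order cyan, teal, mid):
  F F F  ✓ satisfies all
  F F T  ✓ satisfies all
  F T F  ✗ fails (!teal || mid)
  F T T  ✗ fails (!mid || !teal)
  T F F  ✗ fails (teal || mid || !cyan)
  T F T  ✓ satisfies all
  T T F  ✗ fails (!cyan || !teal || mid)
  T T T  ✗ fails (!mid || !teal)
3 of the 8 rows are models.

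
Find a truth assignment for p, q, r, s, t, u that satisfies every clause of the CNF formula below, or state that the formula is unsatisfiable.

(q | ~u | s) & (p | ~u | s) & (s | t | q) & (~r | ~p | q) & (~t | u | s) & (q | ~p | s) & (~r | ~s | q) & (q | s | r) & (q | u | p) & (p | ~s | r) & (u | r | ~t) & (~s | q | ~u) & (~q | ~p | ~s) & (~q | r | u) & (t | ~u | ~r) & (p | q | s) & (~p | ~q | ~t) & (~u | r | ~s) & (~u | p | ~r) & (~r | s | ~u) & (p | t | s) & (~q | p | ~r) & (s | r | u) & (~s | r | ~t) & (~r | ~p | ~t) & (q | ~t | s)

p: 1,  q: 1,  r: 1,  s: 0,  t: 0,  u: 0

Case q = 1:
Case p = 1:
From the singleton clause (~s), s = 0.
From the singleton clause (~t), t = 0.
Case r = 1:
From the singleton clause (~u), u = 0.
All clauses are satisfied.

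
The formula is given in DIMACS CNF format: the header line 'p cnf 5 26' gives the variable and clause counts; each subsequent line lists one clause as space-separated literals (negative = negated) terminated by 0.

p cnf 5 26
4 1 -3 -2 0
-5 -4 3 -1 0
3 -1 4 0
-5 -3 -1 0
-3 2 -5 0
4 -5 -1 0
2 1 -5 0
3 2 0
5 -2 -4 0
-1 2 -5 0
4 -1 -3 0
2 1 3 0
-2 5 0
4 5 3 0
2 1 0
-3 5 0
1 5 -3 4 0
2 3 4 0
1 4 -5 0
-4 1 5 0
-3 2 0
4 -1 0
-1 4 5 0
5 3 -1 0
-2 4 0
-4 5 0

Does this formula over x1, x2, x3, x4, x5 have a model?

Yes, satisfiable

Try x3 = True.
From the singleton clause (x5), x5 = True.
From the singleton clause (¬x1), x1 = False.
From the singleton clause (x2), x2 = True.
From the singleton clause (x4), x4 = True.
This assignment satisfies each clause.
A satisfying assignment: x1 ↦ False,  x2 ↦ True,  x3 ↦ True,  x4 ↦ True,  x5 ↦ True.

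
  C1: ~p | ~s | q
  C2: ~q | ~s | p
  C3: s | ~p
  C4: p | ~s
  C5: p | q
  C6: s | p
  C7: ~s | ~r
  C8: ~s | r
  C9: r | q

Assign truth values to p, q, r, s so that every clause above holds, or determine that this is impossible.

UNSATISFIABLE

Branch on s: set s = 1.
From the singleton clause (p), p = 1.
From the singleton clause (q), q = 1.
From the singleton clause (~r), r = 0.
But (r) is also a unit clause — contradiction.
Undo s and try s = 0.
From the singleton clause (~p), p = 0.
But (p) is also a unit clause — contradiction.
Both values of s lead to a conflict.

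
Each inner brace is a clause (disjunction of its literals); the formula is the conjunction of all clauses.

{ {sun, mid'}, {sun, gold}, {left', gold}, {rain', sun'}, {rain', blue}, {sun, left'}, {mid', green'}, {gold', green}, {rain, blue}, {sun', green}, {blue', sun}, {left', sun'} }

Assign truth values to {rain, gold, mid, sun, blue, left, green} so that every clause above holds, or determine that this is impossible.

rain=0,  gold=0,  mid=0,  sun=1,  blue=1,  left=0,  green=1

Suppose sun = 1.
The clause (rain') is unit, so rain = 0.
The clause (blue) is unit, so blue = 1.
The clause (green) is unit, so green = 1.
The clause (mid') is unit, so mid = 0.
The clause (left') is unit, so left = 0.
No clause remains; gold is free.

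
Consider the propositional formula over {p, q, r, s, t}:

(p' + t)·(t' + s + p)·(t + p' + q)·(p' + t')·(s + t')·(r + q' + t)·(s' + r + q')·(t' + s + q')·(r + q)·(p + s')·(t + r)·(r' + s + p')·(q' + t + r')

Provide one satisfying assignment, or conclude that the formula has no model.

Suppose p = 0.
(s') alone gives s = 0.
(t') alone gives t = 0.
(r) alone gives r = 1.
(q') alone gives q = 0.
This assignment satisfies each clause.

p: 0, q: 0, r: 1, s: 0, t: 0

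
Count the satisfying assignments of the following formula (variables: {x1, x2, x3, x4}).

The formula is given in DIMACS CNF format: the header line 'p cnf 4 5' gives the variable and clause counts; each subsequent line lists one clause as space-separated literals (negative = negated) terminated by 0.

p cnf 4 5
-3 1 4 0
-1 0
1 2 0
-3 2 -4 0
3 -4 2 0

3

There are 2^4 = 16 truth assignments over (x1, x2, x3, x4).
Check each against the 5 clauses (columns in the order x1, x2, x3, x4):
  F F F F  ✗ fails (x1 ∨ x2)
  F F F T  ✗ fails (x1 ∨ x2)
  F F T F  ✗ fails (¬x3 ∨ x1 ∨ x4)
  F F T T  ✗ fails (x1 ∨ x2)
  F T F F  ✓ satisfies all
  F T F T  ✓ satisfies all
  F T T F  ✗ fails (¬x3 ∨ x1 ∨ x4)
  F T T T  ✓ satisfies all
  T F F F  ✗ fails (¬x1)
  T F F T  ✗ fails (¬x1)
  T F T F  ✗ fails (¬x1)
  T F T T  ✗ fails (¬x1)
  T T F F  ✗ fails (¬x1)
  T T F T  ✗ fails (¬x1)
  T T T F  ✗ fails (¬x1)
  T T T T  ✗ fails (¬x1)
3 of the 16 rows are models.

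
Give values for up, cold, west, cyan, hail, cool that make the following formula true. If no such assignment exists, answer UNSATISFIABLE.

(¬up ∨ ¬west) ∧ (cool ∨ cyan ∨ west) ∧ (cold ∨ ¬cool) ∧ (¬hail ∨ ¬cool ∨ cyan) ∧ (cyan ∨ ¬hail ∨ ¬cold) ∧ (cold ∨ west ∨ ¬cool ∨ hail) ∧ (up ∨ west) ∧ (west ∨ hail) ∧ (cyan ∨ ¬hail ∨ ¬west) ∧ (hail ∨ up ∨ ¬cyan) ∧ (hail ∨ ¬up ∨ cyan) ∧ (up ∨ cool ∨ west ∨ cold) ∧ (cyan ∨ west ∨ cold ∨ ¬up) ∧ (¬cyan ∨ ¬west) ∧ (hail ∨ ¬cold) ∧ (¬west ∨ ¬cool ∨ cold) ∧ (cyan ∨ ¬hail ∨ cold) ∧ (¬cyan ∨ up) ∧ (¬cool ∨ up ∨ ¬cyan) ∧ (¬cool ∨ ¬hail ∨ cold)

up: True, cold: True, west: False, cyan: True, hail: True, cool: False

Branch on up: set up = True.
Unit clause (¬west) forces west = False.
Unit clause (hail) forces hail = True.
Branch on cool: set cool = False.
Unit clause (cyan) forces cyan = True.
All clauses hold; cold can take either value.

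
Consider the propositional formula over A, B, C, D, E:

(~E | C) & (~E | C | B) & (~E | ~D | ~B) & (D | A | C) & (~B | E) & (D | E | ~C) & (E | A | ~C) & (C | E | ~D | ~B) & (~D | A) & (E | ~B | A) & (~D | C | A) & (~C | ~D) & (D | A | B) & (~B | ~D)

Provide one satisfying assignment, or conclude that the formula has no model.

A=1, B=0, C=0, D=1, E=0

Branch on E: set E = 0.
The clause (~B) is unit, so B = 0.
Branch on D: set D = 1.
The clause (A) is unit, so A = 1.
The clause (~C) is unit, so C = 0.
All clauses are satisfied.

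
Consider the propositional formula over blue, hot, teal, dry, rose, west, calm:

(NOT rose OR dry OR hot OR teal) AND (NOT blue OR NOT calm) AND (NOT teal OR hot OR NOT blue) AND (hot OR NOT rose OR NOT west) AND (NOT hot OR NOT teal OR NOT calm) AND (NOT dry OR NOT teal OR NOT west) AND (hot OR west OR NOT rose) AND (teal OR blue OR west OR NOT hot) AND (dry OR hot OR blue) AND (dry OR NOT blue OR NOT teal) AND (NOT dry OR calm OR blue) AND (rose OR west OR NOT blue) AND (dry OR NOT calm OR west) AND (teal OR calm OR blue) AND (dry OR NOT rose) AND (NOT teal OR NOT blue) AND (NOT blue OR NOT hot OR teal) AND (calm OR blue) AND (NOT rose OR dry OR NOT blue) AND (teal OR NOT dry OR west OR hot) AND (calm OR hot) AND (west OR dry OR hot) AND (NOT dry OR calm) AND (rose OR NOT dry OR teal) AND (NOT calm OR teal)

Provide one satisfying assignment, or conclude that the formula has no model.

blue: false,  hot: false,  teal: true,  dry: true,  rose: false,  west: false,  calm: true

Try blue = false.
Unit clause (calm) forces calm = true.
Unit clause (teal) forces teal = true.
Unit clause (NOT hot) forces hot = false.
Unit clause (dry) forces dry = true.
Unit clause (NOT west) forces west = false.
Unit clause (NOT rose) forces rose = false.
Every clause now holds.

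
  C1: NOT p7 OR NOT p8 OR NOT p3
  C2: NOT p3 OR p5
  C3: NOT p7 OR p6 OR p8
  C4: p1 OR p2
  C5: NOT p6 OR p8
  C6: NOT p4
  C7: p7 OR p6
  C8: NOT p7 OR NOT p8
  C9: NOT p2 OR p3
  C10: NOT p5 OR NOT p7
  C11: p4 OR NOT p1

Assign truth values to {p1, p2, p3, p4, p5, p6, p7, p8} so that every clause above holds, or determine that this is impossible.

Unit clause (NOT p4) forces p4 = false.
Unit clause (NOT p1) forces p1 = false.
Unit clause (p2) forces p2 = true.
Unit clause (p3) forces p3 = true.
Unit clause (p5) forces p5 = true.
Unit clause (NOT p7) forces p7 = false.
Unit clause (p6) forces p6 = true.
Unit clause (p8) forces p8 = true.
Every clause now holds.

p1=false, p2=true, p3=true, p4=false, p5=true, p6=true, p7=false, p8=true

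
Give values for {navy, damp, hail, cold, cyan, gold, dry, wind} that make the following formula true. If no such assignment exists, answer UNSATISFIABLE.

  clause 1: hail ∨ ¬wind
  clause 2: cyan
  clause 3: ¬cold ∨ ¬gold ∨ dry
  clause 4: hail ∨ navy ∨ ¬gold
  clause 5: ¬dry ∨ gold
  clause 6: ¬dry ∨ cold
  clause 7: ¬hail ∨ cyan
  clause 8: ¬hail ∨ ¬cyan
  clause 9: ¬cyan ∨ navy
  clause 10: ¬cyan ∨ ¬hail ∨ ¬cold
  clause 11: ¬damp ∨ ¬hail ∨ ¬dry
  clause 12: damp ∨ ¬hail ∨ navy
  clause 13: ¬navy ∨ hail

UNSATISFIABLE

Unit clause (cyan) forces cyan = True.
Unit clause (¬hail) forces hail = False.
Unit clause (¬wind) forces wind = False.
Unit clause (navy) forces navy = True.
That conflicts with the unit clause (¬navy).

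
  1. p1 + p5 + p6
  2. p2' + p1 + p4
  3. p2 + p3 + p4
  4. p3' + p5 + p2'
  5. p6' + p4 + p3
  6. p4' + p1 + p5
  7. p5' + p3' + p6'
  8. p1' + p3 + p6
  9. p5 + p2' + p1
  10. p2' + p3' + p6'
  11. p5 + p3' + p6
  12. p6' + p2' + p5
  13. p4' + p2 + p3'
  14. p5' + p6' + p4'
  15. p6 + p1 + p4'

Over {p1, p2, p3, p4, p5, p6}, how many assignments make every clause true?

7

There are 2^6 = 64 truth assignments over (p1, p2, p3, p4, p5, p6).
Split on p6. With p6 = 1, the clauses containing p6 are satisfied and p6' drops from the rest; 3 of the 2^5 = 32 assignments to the other variables satisfy what remains.
With p6 = 0, by the same count on the reduced clause set, 4 assignments work.
Total: 3 + 4 = 7.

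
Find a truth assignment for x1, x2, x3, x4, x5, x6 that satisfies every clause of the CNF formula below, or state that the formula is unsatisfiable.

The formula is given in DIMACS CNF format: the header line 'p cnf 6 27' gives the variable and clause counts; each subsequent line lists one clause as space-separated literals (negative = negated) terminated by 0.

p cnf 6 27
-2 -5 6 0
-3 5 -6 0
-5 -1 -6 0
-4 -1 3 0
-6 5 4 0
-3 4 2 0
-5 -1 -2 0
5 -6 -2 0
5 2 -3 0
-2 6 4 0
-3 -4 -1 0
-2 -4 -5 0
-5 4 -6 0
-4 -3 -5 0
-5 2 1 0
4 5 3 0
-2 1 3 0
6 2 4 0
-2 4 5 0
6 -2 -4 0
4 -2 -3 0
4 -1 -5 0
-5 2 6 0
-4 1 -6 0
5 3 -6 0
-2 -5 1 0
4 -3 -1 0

Try x2 = False.
Try x3 = False.
Try x4 = True.
Unit clause (¬x1) forces x1 = False.
Unit clause (¬x5) forces x5 = False.
Unit clause (¬x6) forces x6 = False.
Every clause now holds.

x1=False,  x2=False,  x3=False,  x4=True,  x5=False,  x6=False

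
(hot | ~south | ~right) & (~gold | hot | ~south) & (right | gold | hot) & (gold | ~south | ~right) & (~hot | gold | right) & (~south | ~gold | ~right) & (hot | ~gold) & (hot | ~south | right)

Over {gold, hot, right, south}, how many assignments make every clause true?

There are 2^4 = 16 truth assignments over (gold, hot, right, south).
Split on hot. With hot = 1, the clauses containing hot are satisfied and ~hot drops from the rest; 4 of the 2^3 = 8 assignments to the other variables satisfy what remains.
With hot = 0, by the same count on the reduced clause set, 1 assignment works.
(One model: gold=F, hot=F, right=T, south=F.)
Total: 4 + 1 = 5.

5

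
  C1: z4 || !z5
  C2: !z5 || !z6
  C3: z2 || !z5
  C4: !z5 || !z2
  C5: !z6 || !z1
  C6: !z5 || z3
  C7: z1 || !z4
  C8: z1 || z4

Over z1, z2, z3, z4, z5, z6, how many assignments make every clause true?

There are 2^6 = 64 truth assignments over (z1, z2, z3, z4, z5, z6).
Split on z6. With z6 = true, the clauses containing z6 are satisfied and !z6 drops from the rest; 0 of the 2^5 = 32 assignments to the other variables satisfy what remains.
With z6 = false, by the same count on the reduced clause set, 8 assignments work.
(One model: z1=T, z2=F, z3=F, z4=F, z5=F, z6=F.)
Total: 0 + 8 = 8.

8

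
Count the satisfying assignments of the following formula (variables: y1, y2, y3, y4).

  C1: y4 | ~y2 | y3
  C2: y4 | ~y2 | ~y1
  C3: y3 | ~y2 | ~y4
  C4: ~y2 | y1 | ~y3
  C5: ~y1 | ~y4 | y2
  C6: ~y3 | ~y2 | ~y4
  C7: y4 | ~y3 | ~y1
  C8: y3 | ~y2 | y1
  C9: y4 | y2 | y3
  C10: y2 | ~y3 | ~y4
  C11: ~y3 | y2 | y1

There are 2^4 = 16 truth assignments over (y1, y2, y3, y4).
Check each against the 11 clauses (columns in the order y1, y2, y3, y4):
  F F F F  ✗ fails (y4 | y2 | y3)
  F F F T  ✓ satisfies all
  F F T F  ✗ fails (~y3 | y2 | y1)
  F F T T  ✗ fails (y2 | ~y3 | ~y4)
  F T F F  ✗ fails (y4 | ~y2 | y3)
  F T F T  ✗ fails (y3 | ~y2 | ~y4)
  F T T F  ✗ fails (~y2 | y1 | ~y3)
  F T T T  ✗ fails (~y2 | y1 | ~y3)
  T F F F  ✗ fails (y4 | y2 | y3)
  T F F T  ✗ fails (~y1 | ~y4 | y2)
  T F T F  ✗ fails (y4 | ~y3 | ~y1)
  T F T T  ✗ fails (~y1 | ~y4 | y2)
  T T F F  ✗ fails (y4 | ~y2 | y3)
  T T F T  ✗ fails (y3 | ~y2 | ~y4)
  T T T F  ✗ fails (y4 | ~y2 | ~y1)
  T T T T  ✗ fails (~y3 | ~y2 | ~y4)
1 of the 16 rows is a model.

1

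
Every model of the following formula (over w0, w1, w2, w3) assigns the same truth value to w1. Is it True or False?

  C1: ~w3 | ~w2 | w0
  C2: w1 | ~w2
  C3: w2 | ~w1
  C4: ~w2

Suppose w1 = 1.
(w2) alone gives w2 = 1.
That conflicts with the unit clause (~w2).
So every satisfying assignment has w1 = False.

False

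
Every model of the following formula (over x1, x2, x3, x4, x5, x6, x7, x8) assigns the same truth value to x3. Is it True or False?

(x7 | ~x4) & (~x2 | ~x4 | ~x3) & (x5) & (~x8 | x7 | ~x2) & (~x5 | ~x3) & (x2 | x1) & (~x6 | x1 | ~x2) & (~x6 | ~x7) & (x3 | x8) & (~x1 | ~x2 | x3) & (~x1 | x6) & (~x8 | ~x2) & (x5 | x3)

Suppose x3 = 1.
From the singleton clause (x5), x5 = 1.
That conflicts with the unit clause (~x5).
So every satisfying assignment has x3 = False.

False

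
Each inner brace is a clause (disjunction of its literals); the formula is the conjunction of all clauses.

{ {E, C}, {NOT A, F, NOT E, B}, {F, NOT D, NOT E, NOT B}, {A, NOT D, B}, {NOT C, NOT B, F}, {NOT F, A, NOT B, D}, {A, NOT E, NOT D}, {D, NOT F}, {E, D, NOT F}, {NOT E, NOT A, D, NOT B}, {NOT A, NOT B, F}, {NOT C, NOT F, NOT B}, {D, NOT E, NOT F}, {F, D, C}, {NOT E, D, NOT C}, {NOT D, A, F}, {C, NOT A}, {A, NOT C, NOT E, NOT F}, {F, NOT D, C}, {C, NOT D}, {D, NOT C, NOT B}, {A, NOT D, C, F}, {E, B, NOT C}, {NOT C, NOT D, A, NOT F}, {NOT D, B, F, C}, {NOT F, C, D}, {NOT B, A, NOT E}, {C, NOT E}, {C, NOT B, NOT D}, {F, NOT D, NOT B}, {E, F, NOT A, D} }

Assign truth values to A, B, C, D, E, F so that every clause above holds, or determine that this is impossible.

A ↦ true, B ↦ false, C ↦ true, D ↦ true, E ↦ true, F ↦ true

Branch on E: set E = true.
The clause (C) is unit, so C = true.
The clause (D) is unit, so D = true.
The clause (A) is unit, so A = true.
Branch on F: set F = true.
The clause (NOT B) is unit, so B = false.
Every clause now holds.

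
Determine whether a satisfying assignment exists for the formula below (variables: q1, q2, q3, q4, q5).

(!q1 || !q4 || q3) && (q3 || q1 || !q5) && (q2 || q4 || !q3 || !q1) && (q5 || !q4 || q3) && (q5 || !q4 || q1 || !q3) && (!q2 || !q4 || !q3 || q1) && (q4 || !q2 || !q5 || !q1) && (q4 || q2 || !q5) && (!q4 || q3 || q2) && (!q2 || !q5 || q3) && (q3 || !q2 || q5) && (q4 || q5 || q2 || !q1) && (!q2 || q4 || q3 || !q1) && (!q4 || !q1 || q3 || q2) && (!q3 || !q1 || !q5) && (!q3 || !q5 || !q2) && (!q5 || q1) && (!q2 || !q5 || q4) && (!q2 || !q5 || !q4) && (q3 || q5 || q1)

Yes, satisfiable

Suppose q5 = false.
Suppose q4 = false.
Suppose q3 = true.
Suppose q2 = false.
From the singleton clause (!q1), q1 = false.
Every clause now holds.
A satisfying assignment: q1=false,  q2=false,  q3=true,  q4=false,  q5=false.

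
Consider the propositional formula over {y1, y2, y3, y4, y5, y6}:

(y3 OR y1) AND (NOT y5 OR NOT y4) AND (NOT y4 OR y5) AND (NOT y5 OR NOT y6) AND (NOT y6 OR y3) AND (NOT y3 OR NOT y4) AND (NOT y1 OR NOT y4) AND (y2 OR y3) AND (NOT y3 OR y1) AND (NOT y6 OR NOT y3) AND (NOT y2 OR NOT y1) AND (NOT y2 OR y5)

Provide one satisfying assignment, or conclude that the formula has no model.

Try y3 = true.
Unit clause (NOT y4) forces y4 = false.
Unit clause (y1) forces y1 = true.
Unit clause (NOT y6) forces y6 = false.
Unit clause (NOT y2) forces y2 = false.
No clause remains; y5 is free.

y1 ↦ true; y2 ↦ false; y3 ↦ true; y4 ↦ false; y5 ↦ false; y6 ↦ false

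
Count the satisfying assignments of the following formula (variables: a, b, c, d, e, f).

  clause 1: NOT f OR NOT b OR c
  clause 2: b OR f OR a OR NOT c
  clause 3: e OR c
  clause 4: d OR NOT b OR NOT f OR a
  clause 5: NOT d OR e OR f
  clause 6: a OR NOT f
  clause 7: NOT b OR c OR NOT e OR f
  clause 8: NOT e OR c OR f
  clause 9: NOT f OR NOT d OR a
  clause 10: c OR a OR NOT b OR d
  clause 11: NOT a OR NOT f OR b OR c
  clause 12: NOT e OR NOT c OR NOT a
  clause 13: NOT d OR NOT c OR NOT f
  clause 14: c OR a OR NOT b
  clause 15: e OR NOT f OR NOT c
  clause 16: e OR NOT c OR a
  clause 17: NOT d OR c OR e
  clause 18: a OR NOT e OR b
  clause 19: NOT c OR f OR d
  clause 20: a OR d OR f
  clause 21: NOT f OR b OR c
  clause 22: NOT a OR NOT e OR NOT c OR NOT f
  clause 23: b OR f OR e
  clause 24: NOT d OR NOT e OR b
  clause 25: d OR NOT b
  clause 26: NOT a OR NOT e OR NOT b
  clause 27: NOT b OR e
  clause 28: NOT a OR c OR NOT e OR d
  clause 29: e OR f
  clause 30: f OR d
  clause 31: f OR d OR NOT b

1

There are 2^6 = 64 truth assignments over (a, b, c, d, e, f).
Split on a. With a = true, the clauses containing a are satisfied and NOT a drops from the rest; 0 of the 2^5 = 32 assignments to the other variables satisfy what remains.
With a = false, by the same count on the reduced clause set, 1 assignment works.
Total: 0 + 1 = 1.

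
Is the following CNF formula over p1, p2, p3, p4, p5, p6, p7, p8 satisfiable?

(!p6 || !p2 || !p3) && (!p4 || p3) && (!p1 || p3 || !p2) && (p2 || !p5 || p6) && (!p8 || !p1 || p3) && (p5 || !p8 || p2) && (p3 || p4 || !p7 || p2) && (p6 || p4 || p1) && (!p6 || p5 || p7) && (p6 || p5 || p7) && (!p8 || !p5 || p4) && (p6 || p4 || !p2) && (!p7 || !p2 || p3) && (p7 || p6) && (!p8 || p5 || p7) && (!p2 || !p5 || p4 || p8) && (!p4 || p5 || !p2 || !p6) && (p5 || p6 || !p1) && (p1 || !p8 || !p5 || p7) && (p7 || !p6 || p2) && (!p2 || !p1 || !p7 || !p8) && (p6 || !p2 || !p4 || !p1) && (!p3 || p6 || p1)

Yes, satisfiable

Try p4 = false.
Try p6 = true.
Try p2 = false.
Unit clause (p7) forces p7 = true.
Unit clause (p3) forces p3 = true.
Try p5 = true.
Unit clause (!p8) forces p8 = false.
All clauses hold; p1 can take either value.
A satisfying assignment: p1=false; p2=false; p3=true; p4=false; p5=true; p6=true; p7=true; p8=false.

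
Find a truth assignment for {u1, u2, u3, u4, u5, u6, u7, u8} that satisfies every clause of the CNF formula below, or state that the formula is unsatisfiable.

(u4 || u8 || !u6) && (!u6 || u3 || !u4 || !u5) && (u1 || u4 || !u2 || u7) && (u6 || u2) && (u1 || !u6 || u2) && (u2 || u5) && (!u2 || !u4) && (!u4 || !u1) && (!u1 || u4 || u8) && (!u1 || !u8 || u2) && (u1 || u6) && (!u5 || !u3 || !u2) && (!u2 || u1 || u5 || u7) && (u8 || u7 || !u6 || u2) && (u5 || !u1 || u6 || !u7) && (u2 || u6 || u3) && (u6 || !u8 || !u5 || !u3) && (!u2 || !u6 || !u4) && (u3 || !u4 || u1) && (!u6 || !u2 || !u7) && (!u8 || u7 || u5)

Case u6 = false:
Unit clause (u2) forces u2 = true.
Unit clause (!u4) forces u4 = false.
Unit clause (u1) forces u1 = true.
Unit clause (u8) forces u8 = true.
Case u5 = true:
Unit clause (!u3) forces u3 = false.
Every clause is now satisfied; u7 is unconstrained.

u1: true, u2: true, u3: false, u4: false, u5: true, u6: false, u7: false, u8: true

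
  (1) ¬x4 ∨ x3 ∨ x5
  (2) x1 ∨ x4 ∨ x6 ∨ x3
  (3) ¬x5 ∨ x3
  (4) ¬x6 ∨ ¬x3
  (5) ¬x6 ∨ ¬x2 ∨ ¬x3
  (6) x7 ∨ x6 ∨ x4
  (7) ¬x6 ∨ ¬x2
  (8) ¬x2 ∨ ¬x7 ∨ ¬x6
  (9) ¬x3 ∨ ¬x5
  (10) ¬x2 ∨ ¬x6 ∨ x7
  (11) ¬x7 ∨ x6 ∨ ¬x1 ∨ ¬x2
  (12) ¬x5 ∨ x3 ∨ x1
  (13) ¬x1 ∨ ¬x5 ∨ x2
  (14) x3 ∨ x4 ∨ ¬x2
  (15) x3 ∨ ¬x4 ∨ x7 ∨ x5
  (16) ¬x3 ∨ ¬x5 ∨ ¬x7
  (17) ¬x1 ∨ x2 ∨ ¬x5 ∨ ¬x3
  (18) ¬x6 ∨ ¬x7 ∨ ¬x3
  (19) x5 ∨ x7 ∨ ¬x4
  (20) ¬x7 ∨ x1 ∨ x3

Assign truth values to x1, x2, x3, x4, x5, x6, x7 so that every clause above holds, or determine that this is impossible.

x1 ↦ False,  x2 ↦ False,  x3 ↦ True,  x4 ↦ False,  x5 ↦ False,  x6 ↦ False,  x7 ↦ True

Suppose x5 = False.
Suppose x4 = False.
Suppose x6 = False.
From the singleton clause (x7), x7 = True.
Suppose x1 = False.
From the singleton clause (x3), x3 = True.
Every clause is now satisfied; x2 is unconstrained.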